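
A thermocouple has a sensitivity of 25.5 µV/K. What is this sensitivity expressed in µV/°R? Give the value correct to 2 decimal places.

14.17 µV/°R

Since only a temperature interval is involved, the additive offset between the scales drops out.
A change of 1°R is a change of 5/9 K, so per °R the value is 25.5 × 5/9 = 14.17.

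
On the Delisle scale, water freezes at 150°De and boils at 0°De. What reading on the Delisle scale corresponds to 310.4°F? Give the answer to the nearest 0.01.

First in Celsius: (310.4 - 32) × 5/9 = 154.6667°C.
Linearly onto the Delisle scale: 150 + (154.6667 / 100) × (0 - 150) = -82.00°De.

-82.00°De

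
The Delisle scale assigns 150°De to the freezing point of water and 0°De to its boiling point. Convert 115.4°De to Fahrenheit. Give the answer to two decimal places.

73.52°F

Linear interpolation between the fixed points: C = (115.4 - 150) × 100 / (0 - 150) = 23.0667°C.
Then 23.0667 × 1.8 + 32 = 73.52°F.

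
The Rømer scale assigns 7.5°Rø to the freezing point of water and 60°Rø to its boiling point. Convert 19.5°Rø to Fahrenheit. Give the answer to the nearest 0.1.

73.1°F

Linear interpolation between the fixed points: C = (19.5 - 7.5) × 100 / (60 - 7.5) = 22.8571°C.
Then 22.8571 × 1.8 + 32 = 73.1°F.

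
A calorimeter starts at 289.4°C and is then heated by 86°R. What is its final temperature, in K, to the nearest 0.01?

610.33 K

The 86°R change is an interval, so only the factor 5/9 applies: +86 × 5/9 = +47.7778°C.
Final Celsius temperature: 289.4000 + 47.7778 = 337.1778°C.
In kelvin: 337.1778 + 273.15 = 610.33 K.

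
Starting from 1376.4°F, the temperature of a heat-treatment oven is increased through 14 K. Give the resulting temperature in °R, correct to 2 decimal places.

1861.27°R

Initial temperature in Celsius: (1376.4 - 32) × 5/9 = 746.8889°C.
The 14 K change is an interval; Kelvin and Celsius degrees are the same size, so ΔC = +14°C.
Final Celsius temperature: 746.8889 + 14.0000 = 760.8889°C.
In Rankine: 760.8889 × 1.8 + 491.67 = 1861.27°R.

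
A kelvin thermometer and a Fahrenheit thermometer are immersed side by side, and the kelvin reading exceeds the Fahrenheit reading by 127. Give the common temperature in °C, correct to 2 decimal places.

142.69°C

Let x be the kelvin reading; then the Fahrenheit reading is 1.8·x - 459.67.
(1.8·x - 459.67) - x = -127  ⇒  (0.8)·x = 332.67  ⇒  x = 415.8375 K.
In Celsius: 415.8375 - 273.15 = 142.69°C.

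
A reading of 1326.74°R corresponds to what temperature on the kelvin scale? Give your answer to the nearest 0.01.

737.08 K

In Celsius: (1326.74 - 491.67) × 5/9 = 463.9278°C.
In kelvin: 463.9278 + 273.15 = 737.08 K.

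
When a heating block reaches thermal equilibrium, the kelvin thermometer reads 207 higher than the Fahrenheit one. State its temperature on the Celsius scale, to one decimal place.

42.7°C

Let x be the Fahrenheit reading; then the kelvin reading is 5/9·x + 255.372.
(5/9·x + 255.372) - x = 207  ⇒  (-4/9)·x = -48.3722  ⇒  x = 108.8375°F.
In Celsius: (108.8375 - 32) × 5/9 = 42.7°C.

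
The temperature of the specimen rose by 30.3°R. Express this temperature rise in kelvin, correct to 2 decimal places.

Only the scale ratio 5/9 matters for a change in temperature.
30.3 × 5/9 = 16.83.

16.83 K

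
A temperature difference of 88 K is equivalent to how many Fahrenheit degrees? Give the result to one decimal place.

158.4°F

For a temperature interval the offset drops out; only the factor 1.8 applies.
88 × 1.8 = 158.4.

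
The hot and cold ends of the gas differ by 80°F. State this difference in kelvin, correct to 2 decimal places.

44.44 K

For a temperature interval the offset drops out; only the factor 5/9 applies.
80 × 5/9 = 44.44.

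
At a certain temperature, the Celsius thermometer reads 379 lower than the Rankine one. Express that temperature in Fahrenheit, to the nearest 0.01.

Let x be the Rankine reading; then the Celsius reading is 5/9·x - 273.15.
(5/9·x - 273.15) - x = -379  ⇒  (-4/9)·x = -105.85  ⇒  x = 238.1625°R.
In Celsius: (238.1625 - 491.67) × 5/9 = -140.8375°C.
In Fahrenheit: -140.8375 × 1.8 + 32 = -221.51°F.

-221.51°F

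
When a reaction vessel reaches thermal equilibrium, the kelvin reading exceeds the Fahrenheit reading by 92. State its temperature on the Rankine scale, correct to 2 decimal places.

827.26°R

Let x be the Fahrenheit reading; then the kelvin reading is 5/9·x + 255.372.
(5/9·x + 255.372) - x = 92  ⇒  (-4/9)·x = -163.372  ⇒  x = 367.5875°F.
In Celsius: (367.5875 - 32) × 5/9 = 186.4375°C.
In Rankine: 186.4375 × 1.8 + 491.67 = 827.26°R.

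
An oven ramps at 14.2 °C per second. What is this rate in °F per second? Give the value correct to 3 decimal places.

25.560 °F/second

The quantity depends on a temperature interval, so only the ratio of degree sizes applies; the offset between the scales is irrelevant.
A change of 1°C is a change of 1.8°F, so 14.2 × 1.8 = 25.560.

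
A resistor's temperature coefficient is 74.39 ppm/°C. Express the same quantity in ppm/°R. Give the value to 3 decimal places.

The quantity depends on a temperature interval, so only the ratio of degree sizes applies; the offset between the scales is irrelevant.
A change of 1°R is a change of 5/9°C, so per °R the value is 74.39 × 5/9 = 41.328.

41.328 ppm/°R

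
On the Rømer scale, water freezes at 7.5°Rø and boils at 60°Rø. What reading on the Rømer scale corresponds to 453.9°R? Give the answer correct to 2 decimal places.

First in Celsius: (453.9 - 491.67) × 5/9 = -20.9833°C.
Linearly onto the Rømer scale: 7.5 + (-20.9833 / 100) × (60 - 7.5) = -3.52°Rø.

-3.52°Rø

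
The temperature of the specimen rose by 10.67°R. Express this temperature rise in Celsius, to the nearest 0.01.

An interval of 1°R corresponds to 5/9°C.
10.67 × 5/9 = 5.93.

5.93°C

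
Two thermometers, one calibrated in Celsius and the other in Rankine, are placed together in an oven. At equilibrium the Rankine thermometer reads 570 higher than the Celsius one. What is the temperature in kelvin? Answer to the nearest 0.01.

371.06 K

Let x be the Celsius reading; then the Rankine reading is 1.8·x + 491.67.
(1.8·x + 491.67) - x = 570  ⇒  (0.8)·x = 78.33  ⇒  x = 97.9125°C.
In kelvin: 97.9125 + 273.15 = 371.06 K.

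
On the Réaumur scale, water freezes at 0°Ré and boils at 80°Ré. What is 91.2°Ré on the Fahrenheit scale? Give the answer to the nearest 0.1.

237.2°F

Linear interpolation between the fixed points: C = (91.2 - 0) × 100 / (80 - 0) = 114.0000°C.
Then 114.0000 × 1.8 + 32 = 237.2°F.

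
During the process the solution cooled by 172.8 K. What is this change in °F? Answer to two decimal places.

311.04°F

For a temperature interval the offset drops out; only the factor 1.8 applies.
172.8 × 1.8 = 311.04.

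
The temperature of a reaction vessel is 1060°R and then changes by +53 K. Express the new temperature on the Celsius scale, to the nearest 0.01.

368.74°C

Initial temperature in Celsius: (1060 - 491.67) × 5/9 = 315.7389°C.
The 53 K change is an interval; Kelvin and Celsius degrees are the same size, so ΔC = +53°C.
Final Celsius temperature: 315.7389 + 53.0000 = 368.7389°C.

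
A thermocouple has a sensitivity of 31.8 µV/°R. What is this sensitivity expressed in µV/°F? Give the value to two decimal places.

31.80 µV/°F

Since only a temperature interval is involved, the additive offset between the scales drops out.
A change of 1°F is a change of 1°R, so per °F the value is 31.8 × 1 = 31.80.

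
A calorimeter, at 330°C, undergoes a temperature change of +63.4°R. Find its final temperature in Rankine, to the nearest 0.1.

The 63.4°R change is an interval, so only the factor 5/9 applies: +63.4 × 5/9 = +35.2222°C.
Final Celsius temperature: 330.0000 + 35.2222 = 365.2222°C.
In Rankine: 365.2222 × 1.8 + 491.67 = 1149.1°R.

1149.1°R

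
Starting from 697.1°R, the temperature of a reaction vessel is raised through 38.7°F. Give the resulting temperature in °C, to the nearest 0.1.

Initial temperature in Celsius: (697.1 - 491.67) × 5/9 = 114.1278°C.
The 38.7°F change is an interval, so only the factor 5/9 applies: +38.7 × 5/9 = +21.5000°C.
Final Celsius temperature: 114.1278 + 21.5000 = 135.6278°C.

135.6°C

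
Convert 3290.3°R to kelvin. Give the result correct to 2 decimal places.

1827.94 K

In Celsius: (3290.3 - 491.67) × 5/9 = 1554.7944°C.
In kelvin: 1554.7944 + 273.15 = 1827.94 K.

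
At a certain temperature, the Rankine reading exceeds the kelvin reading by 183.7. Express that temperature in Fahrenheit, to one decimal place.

Let x be the kelvin reading; then the Rankine reading is 1.8·x.
(1.8·x) - x = 183.7  ⇒  (0.8)·x = 183.7  ⇒  x = 229.6250 K.
In Celsius: 229.625 - 273.15 = -43.5250°C.
In Fahrenheit: -43.5250 × 1.8 + 32 = -46.3°F.

-46.3°F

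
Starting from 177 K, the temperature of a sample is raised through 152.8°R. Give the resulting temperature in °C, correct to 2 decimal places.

-11.26°C

Initial temperature in Celsius: 177 - 273.15 = -96.1500°C.
The 152.8°R change is an interval, so only the factor 5/9 applies: +152.8 × 5/9 = +84.8889°C.
Final Celsius temperature: -96.1500 + 84.8889 = -11.2611°C.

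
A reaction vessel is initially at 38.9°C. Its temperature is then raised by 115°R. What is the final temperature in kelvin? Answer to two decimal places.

375.94 K

The 115°R change is an interval, so only the factor 5/9 applies: +115 × 5/9 = +63.8889°C.
Final Celsius temperature: 38.9000 + 63.8889 = 102.7889°C.
In kelvin: 102.7889 + 273.15 = 375.94 K.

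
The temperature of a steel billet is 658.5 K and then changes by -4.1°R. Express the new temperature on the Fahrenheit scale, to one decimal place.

721.5°F

Initial temperature in Celsius: 658.5 - 273.15 = 385.3500°C.
The 4.1°R change is an interval, so only the factor 5/9 applies: -4.1 × 5/9 = -2.2778°C.
Final Celsius temperature: 385.3500 - 2.2778 = 383.0722°C.
In Fahrenheit: 383.0722 × 1.8 + 32 = 721.5°F.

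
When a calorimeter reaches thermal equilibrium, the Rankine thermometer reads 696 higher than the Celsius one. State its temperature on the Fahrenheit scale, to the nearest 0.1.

Let x be the Celsius reading; then the Rankine reading is 1.8·x + 491.67.
(1.8·x + 491.67) - x = 696  ⇒  (0.8)·x = 204.33  ⇒  x = 255.4125°C.
In Fahrenheit: 255.4125 × 1.8 + 32 = 491.7°F.

491.7°F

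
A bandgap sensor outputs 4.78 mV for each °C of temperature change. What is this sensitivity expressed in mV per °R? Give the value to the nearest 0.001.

2.656 mV per °R

Since only a temperature interval is involved, the additive offset between the scales drops out.
A change of 1°R is a change of 5/9°C, so per °R the value is 4.78 × 5/9 = 2.656.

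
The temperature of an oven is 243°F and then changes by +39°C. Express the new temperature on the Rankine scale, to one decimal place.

Initial temperature in Celsius: (243 - 32) × 5/9 = 117.2222°C.
Final Celsius temperature: 117.2222 + 39.0000 = 156.2222°C.
In Rankine: 156.2222 × 1.8 + 491.67 = 772.9°R.

772.9°R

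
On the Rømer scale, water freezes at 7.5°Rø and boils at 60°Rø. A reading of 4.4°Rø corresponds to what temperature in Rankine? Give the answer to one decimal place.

Linear interpolation between the fixed points: C = (4.4 - 7.5) × 100 / (60 - 7.5) = -5.9048°C.
Then -5.9048 × 1.8 + 491.67 = 481.0°R.

481.0°R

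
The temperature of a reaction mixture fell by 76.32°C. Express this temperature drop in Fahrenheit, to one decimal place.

137.4°F

An interval of 1°C corresponds to 1.8°F.
76.32 × 1.8 = 137.4.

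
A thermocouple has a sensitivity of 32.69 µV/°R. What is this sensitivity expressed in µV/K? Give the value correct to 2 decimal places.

58.84 µV/K

Since only a temperature interval is involved, the additive offset between the scales drops out.
A change of 1 K is a change of 1.8°R, so per K the value is 32.69 × 1.8 = 58.84.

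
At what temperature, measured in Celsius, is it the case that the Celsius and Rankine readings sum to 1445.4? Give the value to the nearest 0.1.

Let C be the Celsius reading. The Rankine reading is R = 1.8·C + 491.67.
Require C + R = 1445.4: (2.8)·C + 491.67 = 1445.4.
C = (1445.4 - 491.67) / (2.8) = 340.6.

340.6°C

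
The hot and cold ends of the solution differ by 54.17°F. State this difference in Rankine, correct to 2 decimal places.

Fahrenheit and Rankine degrees are the same size, so the interval is unchanged: 54.17.

54.17°R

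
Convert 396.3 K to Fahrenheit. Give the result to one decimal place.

In Celsius: 396.3 - 273.15 = 123.1500°C.
In Fahrenheit: 123.1500 × 1.8 + 32 = 253.7°F.

253.7°F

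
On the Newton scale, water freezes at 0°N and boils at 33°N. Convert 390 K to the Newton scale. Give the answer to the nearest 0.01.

38.56°N

First in Celsius: 390 - 273.15 = 116.8500°C.
Linearly onto the Newton scale: 0 + (116.8500 / 100) × (33 - 0) = 38.56°N.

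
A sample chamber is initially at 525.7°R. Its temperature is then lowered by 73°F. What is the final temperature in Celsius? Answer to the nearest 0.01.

-21.65°C

Initial temperature in Celsius: (525.7 - 491.67) × 5/9 = 18.9056°C.
The 73°F change is an interval, so only the factor 5/9 applies: -73 × 5/9 = -40.5556°C.
Final Celsius temperature: 18.9056 - 40.5556 = -21.6500°C.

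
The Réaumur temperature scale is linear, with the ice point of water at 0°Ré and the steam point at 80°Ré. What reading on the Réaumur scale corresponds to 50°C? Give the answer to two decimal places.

40.00°Ré

Linearly onto the Réaumur scale: 0 + (50.0000 / 100) × (80 - 0) = 40.00°Ré.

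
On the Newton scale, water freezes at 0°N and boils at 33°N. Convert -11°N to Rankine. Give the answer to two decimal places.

431.67°R

Linear interpolation between the fixed points: C = (-11 - 0) × 100 / (33 - 0) = -33.3333°C.
Then -33.3333 × 1.8 + 491.67 = 431.67°R.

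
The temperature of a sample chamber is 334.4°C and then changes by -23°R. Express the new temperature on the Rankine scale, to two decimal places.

The 23°R change is an interval, so only the factor 5/9 applies: -23 × 5/9 = -12.7778°C.
Final Celsius temperature: 334.4000 - 12.7778 = 321.6222°C.
In Rankine: 321.6222 × 1.8 + 491.67 = 1070.59°R.

1070.59°R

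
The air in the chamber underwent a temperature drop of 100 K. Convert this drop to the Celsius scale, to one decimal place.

Kelvin and Celsius degrees are the same size, so the interval is unchanged: 100.0.

100.0°C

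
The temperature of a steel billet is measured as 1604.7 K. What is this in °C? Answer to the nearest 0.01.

1331.55°C

In Celsius: 1604.7 - 273.15 = 1331.5500°C.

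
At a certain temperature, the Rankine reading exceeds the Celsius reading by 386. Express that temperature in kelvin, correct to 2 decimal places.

Let x be the Celsius reading; then the Rankine reading is 1.8·x + 491.67.
(1.8·x + 491.67) - x = 386  ⇒  (0.8)·x = -105.67  ⇒  x = -132.0875°C.
In kelvin: -132.0875 + 273.15 = 141.06 K.

141.06 K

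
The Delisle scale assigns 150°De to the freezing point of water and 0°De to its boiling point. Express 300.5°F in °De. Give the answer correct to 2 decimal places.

First in Celsius: (300.5 - 32) × 5/9 = 149.1667°C.
Linearly onto the Delisle scale: 150 + (149.1667 / 100) × (0 - 150) = -73.75°De.

-73.75°De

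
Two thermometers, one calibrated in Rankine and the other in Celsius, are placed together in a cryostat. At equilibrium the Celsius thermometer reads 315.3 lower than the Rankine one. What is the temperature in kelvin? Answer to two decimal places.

Let x be the Rankine reading; then the Celsius reading is 5/9·x - 273.15.
(5/9·x - 273.15) - x = -315.3  ⇒  (-4/9)·x = -42.15  ⇒  x = 94.8375°R.
In Celsius: (94.8375 - 491.67) × 5/9 = -220.4625°C.
In kelvin: -220.4625 + 273.15 = 52.69 K.

52.69 K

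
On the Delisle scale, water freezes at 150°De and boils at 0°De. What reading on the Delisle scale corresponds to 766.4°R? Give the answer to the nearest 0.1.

First in Celsius: (766.4 - 491.67) × 5/9 = 152.6278°C.
Linearly onto the Delisle scale: 150 + (152.6278 / 100) × (0 - 150) = -78.9°De.

-78.9°De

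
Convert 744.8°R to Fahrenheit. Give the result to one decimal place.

285.1°F

In Celsius: (744.8 - 491.67) × 5/9 = 140.6278°C.
In Fahrenheit: 140.6278 × 1.8 + 32 = 285.1°F.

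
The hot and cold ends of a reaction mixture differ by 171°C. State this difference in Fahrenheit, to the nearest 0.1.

Only the scale ratio 1.8 matters for a change in temperature.
171 × 1.8 = 307.8.

307.8°F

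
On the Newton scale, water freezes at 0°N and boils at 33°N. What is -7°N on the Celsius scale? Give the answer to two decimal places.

-21.21°C

Linear interpolation between the fixed points: C = (-7 - 0) × 100 / (33 - 0) = -21.2121°C.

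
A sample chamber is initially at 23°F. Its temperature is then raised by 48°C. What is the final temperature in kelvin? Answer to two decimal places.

Initial temperature in Celsius: (23 - 32) × 5/9 = -5.0000°C.
Final Celsius temperature: -5.0000 + 48.0000 = 43.0000°C.
In kelvin: 43.0000 + 273.15 = 316.15 K.

316.15 K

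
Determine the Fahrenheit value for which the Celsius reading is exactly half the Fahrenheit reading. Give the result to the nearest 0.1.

Let F be the Fahrenheit reading. The Celsius reading is C = 5/9·F - 17.7778.
Require C = 0.5·F: 5/9·F - 17.7778 = 0.5·F.
(1/18)·F = 17.7778  ⇒  F = 320.0.

320.0°F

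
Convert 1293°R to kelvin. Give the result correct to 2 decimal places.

In Celsius: (1293 - 491.67) × 5/9 = 445.1833°C.
In kelvin: 445.1833 + 273.15 = 718.33 K.

718.33 K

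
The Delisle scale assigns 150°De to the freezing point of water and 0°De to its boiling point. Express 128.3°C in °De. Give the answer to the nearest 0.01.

Linearly onto the Delisle scale: 150 + (128.3000 / 100) × (0 - 150) = -42.45°De.

-42.45°De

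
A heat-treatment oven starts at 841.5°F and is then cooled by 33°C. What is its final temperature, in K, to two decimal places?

689.87 K

Initial temperature in Celsius: (841.5 - 32) × 5/9 = 449.7222°C.
Final Celsius temperature: 449.7222 - 33.0000 = 416.7222°C.
In kelvin: 416.7222 + 273.15 = 689.87 K.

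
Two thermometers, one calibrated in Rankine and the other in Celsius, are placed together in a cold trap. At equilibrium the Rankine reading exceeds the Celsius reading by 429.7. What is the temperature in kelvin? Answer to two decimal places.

195.69 K

Let x be the Rankine reading; then the Celsius reading is 5/9·x - 273.15.
(5/9·x - 273.15) - x = -429.7  ⇒  (-4/9)·x = -156.55  ⇒  x = 352.2375°R.
In Celsius: (352.2375 - 491.67) × 5/9 = -77.4625°C.
In kelvin: -77.4625 + 273.15 = 195.69 K.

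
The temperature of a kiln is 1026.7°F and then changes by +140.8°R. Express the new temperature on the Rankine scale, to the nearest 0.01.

1627.17°R

Initial temperature in Celsius: (1026.7 - 32) × 5/9 = 552.6111°C.
The 140.8°R change is an interval, so only the factor 5/9 applies: +140.8 × 5/9 = +78.2222°C.
Final Celsius temperature: 552.6111 + 78.2222 = 630.8333°C.
In Rankine: 630.8333 × 1.8 + 491.67 = 1627.17°R.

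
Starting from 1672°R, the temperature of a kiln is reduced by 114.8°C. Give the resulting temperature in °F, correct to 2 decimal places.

1005.69°F

Initial temperature in Celsius: (1672 - 491.67) × 5/9 = 655.7389°C.
Final Celsius temperature: 655.7389 - 114.8000 = 540.9389°C.
In Fahrenheit: 540.9389 × 1.8 + 32 = 1005.69°F.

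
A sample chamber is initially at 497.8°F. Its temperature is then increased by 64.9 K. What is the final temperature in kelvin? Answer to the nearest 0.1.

Initial temperature in Celsius: (497.8 - 32) × 5/9 = 258.7778°C.
The 64.9 K change is an interval; Kelvin and Celsius degrees are the same size, so ΔC = +64.9°C.
Final Celsius temperature: 258.7778 + 64.9000 = 323.6778°C.
In kelvin: 323.6778 + 273.15 = 596.8 K.

596.8 K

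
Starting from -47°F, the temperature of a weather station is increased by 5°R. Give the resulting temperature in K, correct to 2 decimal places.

Initial temperature in Celsius: (-47 - 32) × 5/9 = -43.8889°C.
The 5°R change is an interval, so only the factor 5/9 applies: +5 × 5/9 = +2.7778°C.
Final Celsius temperature: -43.8889 + 2.7778 = -41.1111°C.
In kelvin: -41.1111 + 273.15 = 232.04 K.

232.04 K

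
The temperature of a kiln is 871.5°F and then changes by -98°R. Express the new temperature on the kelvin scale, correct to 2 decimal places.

Initial temperature in Celsius: (871.5 - 32) × 5/9 = 466.3889°C.
The 98°R change is an interval, so only the factor 5/9 applies: -98 × 5/9 = -54.4444°C.
Final Celsius temperature: 466.3889 - 54.4444 = 411.9444°C.
In kelvin: 411.9444 + 273.15 = 685.09 K.

685.09 K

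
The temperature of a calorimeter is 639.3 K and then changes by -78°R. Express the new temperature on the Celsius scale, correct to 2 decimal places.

322.82°C

Initial temperature in Celsius: 639.3 - 273.15 = 366.1500°C.
The 78°R change is an interval, so only the factor 5/9 applies: -78 × 5/9 = -43.3333°C.
Final Celsius temperature: 366.1500 - 43.3333 = 322.8167°C.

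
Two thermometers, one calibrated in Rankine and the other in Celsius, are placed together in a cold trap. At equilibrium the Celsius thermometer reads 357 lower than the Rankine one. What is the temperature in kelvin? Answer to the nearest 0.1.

Let x be the Rankine reading; then the Celsius reading is 5/9·x - 273.15.
(5/9·x - 273.15) - x = -357  ⇒  (-4/9)·x = -83.85  ⇒  x = 188.6625°R.
In Celsius: (188.6625 - 491.67) × 5/9 = -168.3375°C.
In kelvin: -168.3375 + 273.15 = 104.8 K.

104.8 K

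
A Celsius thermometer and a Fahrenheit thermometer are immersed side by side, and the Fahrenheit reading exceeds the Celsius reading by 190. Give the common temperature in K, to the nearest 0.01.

470.65 K

Let x be the Celsius reading; then the Fahrenheit reading is 1.8·x + 32.
(1.8·x + 32) - x = 190  ⇒  (0.8)·x = 158  ⇒  x = 197.5000°C.
In kelvin: 197.5000 + 273.15 = 470.65 K.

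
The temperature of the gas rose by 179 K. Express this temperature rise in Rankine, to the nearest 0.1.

For a temperature interval the offset drops out; only the factor 1.8 applies.
179 × 1.8 = 322.2.

322.2°R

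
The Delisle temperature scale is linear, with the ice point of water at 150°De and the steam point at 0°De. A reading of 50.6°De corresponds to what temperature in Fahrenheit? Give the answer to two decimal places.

Linear interpolation between the fixed points: C = (50.6 - 150) × 100 / (0 - 150) = 66.2667°C.
Then 66.2667 × 1.8 + 32 = 151.28°F.

151.28°F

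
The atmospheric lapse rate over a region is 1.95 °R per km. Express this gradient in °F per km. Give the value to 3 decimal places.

The quantity depends on a temperature interval, so only the ratio of degree sizes applies; the offset between the scales is irrelevant.
A change of 1°R is a change of 1°F, so 1.95 × 1 = 1.950.

1.950 °F/km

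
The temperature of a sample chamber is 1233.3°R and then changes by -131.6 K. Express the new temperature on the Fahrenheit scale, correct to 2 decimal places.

Initial temperature in Celsius: (1233.3 - 491.67) × 5/9 = 412.0167°C.
The 131.6 K change is an interval; Kelvin and Celsius degrees are the same size, so ΔC = -131.6°C.
Final Celsius temperature: 412.0167 - 131.6000 = 280.4167°C.
In Fahrenheit: 280.4167 × 1.8 + 32 = 536.75°F.

536.75°F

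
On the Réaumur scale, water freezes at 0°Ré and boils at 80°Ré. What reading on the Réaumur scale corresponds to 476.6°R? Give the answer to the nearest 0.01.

First in Celsius: (476.6 - 491.67) × 5/9 = -8.3722°C.
Linearly onto the Réaumur scale: 0 + (-8.3722 / 100) × (80 - 0) = -6.70°Ré.

-6.70°Ré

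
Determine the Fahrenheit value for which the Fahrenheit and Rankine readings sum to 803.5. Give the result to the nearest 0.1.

Let F be the Fahrenheit reading. The Rankine reading is R = 1·F + 459.67.
Require F + R = 803.5: (2)·F + 459.67 = 803.5.
F = (803.5 - 459.67) / (2) = 171.9.

171.9°F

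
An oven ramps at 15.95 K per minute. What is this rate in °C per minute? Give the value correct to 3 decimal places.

Since only a temperature interval is involved, the additive offset between the scales drops out.
A change of 1 K is a change of 1°C, so 15.95 × 1 = 15.950.

15.950 °C/minute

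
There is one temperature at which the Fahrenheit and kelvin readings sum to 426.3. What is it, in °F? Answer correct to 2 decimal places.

Let F be the Fahrenheit reading. The kelvin reading is K = 5/9·F + 255.372.
Require F + K = 426.3: (14/9)·F + 255.372 = 426.3.
F = (426.3 - 255.372) / (14/9) = 109.88.

109.88°F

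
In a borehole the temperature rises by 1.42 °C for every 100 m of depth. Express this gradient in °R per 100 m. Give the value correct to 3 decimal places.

The quantity depends on a temperature interval, so only the ratio of degree sizes applies; the offset between the scales is irrelevant.
A change of 1°C is a change of 1.8°R, so 1.42 × 1.8 = 2.556.

2.556 °R/100 m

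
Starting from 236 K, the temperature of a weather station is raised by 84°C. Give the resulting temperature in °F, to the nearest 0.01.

116.33°F

Initial temperature in Celsius: 236 - 273.15 = -37.1500°C.
Final Celsius temperature: -37.1500 + 84.0000 = 46.8500°C.
In Fahrenheit: 46.8500 × 1.8 + 32 = 116.33°F.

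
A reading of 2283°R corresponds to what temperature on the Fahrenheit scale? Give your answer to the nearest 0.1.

1823.3°F

In Celsius: (2283 - 491.67) × 5/9 = 995.1833°C.
In Fahrenheit: 995.1833 × 1.8 + 32 = 1823.3°F.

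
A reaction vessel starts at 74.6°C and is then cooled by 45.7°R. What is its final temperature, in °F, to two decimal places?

The 45.7°R change is an interval, so only the factor 5/9 applies: -45.7 × 5/9 = -25.3889°C.
Final Celsius temperature: 74.6000 - 25.3889 = 49.2111°C.
In Fahrenheit: 49.2111 × 1.8 + 32 = 120.58°F.

120.58°F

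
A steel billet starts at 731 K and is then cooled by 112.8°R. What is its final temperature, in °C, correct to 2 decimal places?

395.18°C

Initial temperature in Celsius: 731 - 273.15 = 457.8500°C.
The 112.8°R change is an interval, so only the factor 5/9 applies: -112.8 × 5/9 = -62.6667°C.
Final Celsius temperature: 457.8500 - 62.6667 = 395.1833°C.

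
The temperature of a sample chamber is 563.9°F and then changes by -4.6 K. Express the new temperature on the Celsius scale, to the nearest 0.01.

290.90°C

Initial temperature in Celsius: (563.9 - 32) × 5/9 = 295.5000°C.
The 4.6 K change is an interval; Kelvin and Celsius degrees are the same size, so ΔC = -4.6°C.
Final Celsius temperature: 295.5000 - 4.6000 = 290.9000°C.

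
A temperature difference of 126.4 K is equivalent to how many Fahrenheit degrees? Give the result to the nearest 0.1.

227.5°F

An interval of 1 K corresponds to 1.8°F.
126.4 × 1.8 = 227.5.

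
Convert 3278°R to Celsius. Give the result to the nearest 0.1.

1548.0°C

In Celsius: (3278 - 491.67) × 5/9 = 1547.9611°C.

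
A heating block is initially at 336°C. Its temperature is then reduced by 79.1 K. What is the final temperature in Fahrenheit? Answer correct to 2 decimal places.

The 79.1 K change is an interval; Kelvin and Celsius degrees are the same size, so ΔC = -79.1°C.
Final Celsius temperature: 336.0000 - 79.1000 = 256.9000°C.
In Fahrenheit: 256.9000 × 1.8 + 32 = 494.42°F.

494.42°F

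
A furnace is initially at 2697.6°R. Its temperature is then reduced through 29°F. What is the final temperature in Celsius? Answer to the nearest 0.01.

Initial temperature in Celsius: (2697.6 - 491.67) × 5/9 = 1225.5167°C.
The 29°F change is an interval, so only the factor 5/9 applies: -29 × 5/9 = -16.1111°C.
Final Celsius temperature: 1225.5167 - 16.1111 = 1209.4056°C.

1209.41°C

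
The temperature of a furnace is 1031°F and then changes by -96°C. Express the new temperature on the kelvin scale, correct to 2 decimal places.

732.15 K

Initial temperature in Celsius: (1031 - 32) × 5/9 = 555.0000°C.
Final Celsius temperature: 555.0000 - 96.0000 = 459.0000°C.
In kelvin: 459.0000 + 273.15 = 732.15 K.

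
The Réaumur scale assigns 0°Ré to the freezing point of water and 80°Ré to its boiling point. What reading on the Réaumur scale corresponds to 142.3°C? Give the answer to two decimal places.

113.84°Ré

Linearly onto the Réaumur scale: 0 + (142.3000 / 100) × (80 - 0) = 113.84°Ré.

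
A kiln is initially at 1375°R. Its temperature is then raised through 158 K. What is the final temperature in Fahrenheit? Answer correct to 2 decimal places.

1199.73°F

Initial temperature in Celsius: (1375 - 491.67) × 5/9 = 490.7389°C.
The 158 K change is an interval; Kelvin and Celsius degrees are the same size, so ΔC = +158°C.
Final Celsius temperature: 490.7389 + 158.0000 = 648.7389°C.
In Fahrenheit: 648.7389 × 1.8 + 32 = 1199.73°F.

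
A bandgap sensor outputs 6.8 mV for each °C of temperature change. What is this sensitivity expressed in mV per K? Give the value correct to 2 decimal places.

6.80 mV per K

Since only a temperature interval is involved, the additive offset between the scales drops out.
A change of 1 K is a change of 1°C, so per K the value is 6.8 × 1 = 6.80.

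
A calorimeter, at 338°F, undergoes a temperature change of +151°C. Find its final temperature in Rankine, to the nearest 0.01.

Initial temperature in Celsius: (338 - 32) × 5/9 = 170.0000°C.
Final Celsius temperature: 170.0000 + 151.0000 = 321.0000°C.
In Rankine: 321.0000 × 1.8 + 491.67 = 1069.47°R.

1069.47°R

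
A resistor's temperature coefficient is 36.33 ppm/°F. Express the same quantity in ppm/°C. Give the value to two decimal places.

65.39 ppm/°C

Since only a temperature interval is involved, the additive offset between the scales drops out.
A change of 1°C is a change of 1.8°F, so per °C the value is 36.33 × 1.8 = 65.39.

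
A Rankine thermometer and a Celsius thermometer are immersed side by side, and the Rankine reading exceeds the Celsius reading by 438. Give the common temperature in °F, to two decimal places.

Let x be the Rankine reading; then the Celsius reading is 5/9·x - 273.15.
(5/9·x - 273.15) - x = -438  ⇒  (-4/9)·x = -164.85  ⇒  x = 370.9125°R.
In Celsius: (370.9125 - 491.67) × 5/9 = -67.0875°C.
In Fahrenheit: -67.0875 × 1.8 + 32 = -88.76°F.

-88.76°F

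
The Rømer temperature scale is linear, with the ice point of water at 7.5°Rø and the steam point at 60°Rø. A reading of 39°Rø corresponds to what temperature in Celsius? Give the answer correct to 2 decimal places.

Linear interpolation between the fixed points: C = (39 - 7.5) × 100 / (60 - 7.5) = 60.0000°C.

60.00°C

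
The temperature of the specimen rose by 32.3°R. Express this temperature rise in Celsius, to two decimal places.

Only the scale ratio 5/9 matters for a change in temperature.
32.3 × 5/9 = 17.94.

17.94°C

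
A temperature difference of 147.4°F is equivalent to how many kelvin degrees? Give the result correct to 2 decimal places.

For a temperature interval the offset drops out; only the factor 5/9 applies.
147.4 × 5/9 = 81.89.

81.89 K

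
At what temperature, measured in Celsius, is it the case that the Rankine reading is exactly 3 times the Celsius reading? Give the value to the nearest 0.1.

409.7°C

Let C be the Celsius reading. The Rankine reading is R = 1.8·C + 491.67.
Require R = 3·C: 1.8·C + 491.67 = 3·C.
(-1.2)·C = -491.67  ⇒  C = 409.7.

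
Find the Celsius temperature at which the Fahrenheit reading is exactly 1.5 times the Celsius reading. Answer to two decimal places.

Let C be the Celsius reading. The Fahrenheit reading is F = 1.8·C + 32.
Require F = 1.5·C: 1.8·C + 32 = 1.5·C.
(0.3)·C = -32  ⇒  C = -106.67.

-106.67°C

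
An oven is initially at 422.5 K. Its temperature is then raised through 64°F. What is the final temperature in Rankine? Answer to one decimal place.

824.5°R

Initial temperature in Celsius: 422.5 - 273.15 = 149.3500°C.
The 64°F change is an interval, so only the factor 5/9 applies: +64 × 5/9 = +35.5556°C.
Final Celsius temperature: 149.3500 + 35.5556 = 184.9056°C.
In Rankine: 184.9056 × 1.8 + 491.67 = 824.5°R.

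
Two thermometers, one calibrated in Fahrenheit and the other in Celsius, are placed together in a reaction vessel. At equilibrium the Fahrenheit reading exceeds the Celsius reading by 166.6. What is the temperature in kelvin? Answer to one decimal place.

441.4 K

Let x be the Fahrenheit reading; then the Celsius reading is 5/9·x - 17.7778.
(5/9·x - 17.7778) - x = -166.6  ⇒  (-4/9)·x = -148.822  ⇒  x = 334.8500°F.
In Celsius: (334.85 - 32) × 5/9 = 168.2500°C.
In kelvin: 168.2500 + 273.15 = 441.4 K.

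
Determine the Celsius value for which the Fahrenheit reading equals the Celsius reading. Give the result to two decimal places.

-40.00°C

Let C be the Celsius reading. The Fahrenheit reading is F = 1.8·C + 32.
Set F = C: 1.8·C + 32 = C.
(0.8)·C = -32  ⇒  C = -40.00.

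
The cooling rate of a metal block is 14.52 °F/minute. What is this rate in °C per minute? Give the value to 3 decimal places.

8.067 °C/minute

The quantity depends on a temperature interval, so only the ratio of degree sizes applies; the offset between the scales is irrelevant.
A change of 1°F is a change of 5/9°C, so 14.52 × 5/9 = 8.067.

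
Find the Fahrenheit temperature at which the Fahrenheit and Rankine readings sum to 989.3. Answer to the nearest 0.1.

Let F be the Fahrenheit reading. The Rankine reading is R = 1·F + 459.67.
Require F + R = 989.3: (2)·F + 459.67 = 989.3.
F = (989.3 - 459.67) / (2) = 264.8.

264.8°F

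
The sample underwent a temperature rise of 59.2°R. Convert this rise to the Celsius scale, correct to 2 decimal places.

32.89°C

For a temperature interval the offset drops out; only the factor 5/9 applies.
59.2 × 5/9 = 32.89.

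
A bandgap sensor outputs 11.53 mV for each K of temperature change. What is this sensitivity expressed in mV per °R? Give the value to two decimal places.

6.41 mV per °R

The quantity depends on a temperature interval, so only the ratio of degree sizes applies; the offset between the scales is irrelevant.
A change of 1°R is a change of 5/9 K, so per °R the value is 11.53 × 5/9 = 6.41.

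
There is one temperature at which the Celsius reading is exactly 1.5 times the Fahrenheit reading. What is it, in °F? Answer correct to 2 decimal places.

Let F be the Fahrenheit reading. The Celsius reading is C = 5/9·F - 17.7778.
Require C = 1.5·F: 5/9·F - 17.7778 = 1.5·F.
(-17/18)·F = 17.7778  ⇒  F = -18.82.

-18.82°F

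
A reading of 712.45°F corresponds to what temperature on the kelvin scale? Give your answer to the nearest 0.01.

In Celsius: (712.45 - 32) × 5/9 = 378.0278°C.
In kelvin: 378.0278 + 273.15 = 651.18 K.

651.18 K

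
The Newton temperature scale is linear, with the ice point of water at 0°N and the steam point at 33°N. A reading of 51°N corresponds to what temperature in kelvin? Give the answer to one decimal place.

427.7 K

Linear interpolation between the fixed points: C = (51 - 0) × 100 / (33 - 0) = 154.5455°C.
Then 154.5455 + 273.15 = 427.7 K.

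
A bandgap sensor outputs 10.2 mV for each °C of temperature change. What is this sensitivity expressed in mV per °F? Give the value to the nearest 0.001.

5.667 mV per °F

Since only a temperature interval is involved, the additive offset between the scales drops out.
A change of 1°F is a change of 5/9°C, so per °F the value is 10.2 × 5/9 = 5.667.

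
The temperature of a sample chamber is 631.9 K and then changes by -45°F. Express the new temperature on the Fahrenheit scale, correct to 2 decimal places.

Initial temperature in Celsius: 631.9 - 273.15 = 358.7500°C.
The 45°F change is an interval, so only the factor 5/9 applies: -45 × 5/9 = -25.0000°C.
Final Celsius temperature: 358.7500 - 25.0000 = 333.7500°C.
In Fahrenheit: 333.7500 × 1.8 + 32 = 632.75°F.

632.75°F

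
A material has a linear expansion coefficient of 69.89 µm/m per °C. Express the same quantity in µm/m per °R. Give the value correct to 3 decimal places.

The quantity depends on a temperature interval, so only the ratio of degree sizes applies; the offset between the scales is irrelevant.
A change of 1°R is a change of 5/9°C, so per °R the value is 69.89 × 5/9 = 38.828.

38.828 µm/m per °R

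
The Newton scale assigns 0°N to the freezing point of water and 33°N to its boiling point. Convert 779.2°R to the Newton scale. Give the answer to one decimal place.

52.7°N

First in Celsius: (779.2 - 491.67) × 5/9 = 159.7389°C.
Linearly onto the Newton scale: 0 + (159.7389 / 100) × (33 - 0) = 52.7°N.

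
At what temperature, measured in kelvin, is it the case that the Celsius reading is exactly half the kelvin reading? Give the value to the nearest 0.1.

546.3 K

Let K be the kelvin reading. The Celsius reading is C = 1·K - 273.15.
Require C = 0.5·K: 1·K - 273.15 = 0.5·K.
(0.5)·K = 273.15  ⇒  K = 546.3.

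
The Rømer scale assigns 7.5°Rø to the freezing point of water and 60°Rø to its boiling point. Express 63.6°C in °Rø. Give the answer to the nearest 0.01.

Linearly onto the Rømer scale: 7.5 + (63.6000 / 100) × (60 - 7.5) = 40.89°Rø.

40.89°Rø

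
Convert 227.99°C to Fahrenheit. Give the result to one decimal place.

442.4°F

In Fahrenheit: 227.9900 × 1.8 + 32 = 442.4°F.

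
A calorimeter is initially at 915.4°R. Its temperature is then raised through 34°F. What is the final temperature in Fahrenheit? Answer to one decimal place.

489.7°F

Initial temperature in Celsius: (915.4 - 491.67) × 5/9 = 235.4056°C.
The 34°F change is an interval, so only the factor 5/9 applies: +34 × 5/9 = +18.8889°C.
Final Celsius temperature: 235.4056 + 18.8889 = 254.2944°C.
In Fahrenheit: 254.2944 × 1.8 + 32 = 489.7°F.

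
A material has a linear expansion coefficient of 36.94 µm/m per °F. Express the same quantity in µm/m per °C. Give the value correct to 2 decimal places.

66.49 µm/m per °C

Since only a temperature interval is involved, the additive offset between the scales drops out.
A change of 1°C is a change of 1.8°F, so per °C the value is 36.94 × 1.8 = 66.49.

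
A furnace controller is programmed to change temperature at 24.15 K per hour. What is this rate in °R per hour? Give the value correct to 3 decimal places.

Since only a temperature interval is involved, the additive offset between the scales drops out.
A change of 1 K is a change of 1.8°R, so 24.15 × 1.8 = 43.470.

43.470 °R/hour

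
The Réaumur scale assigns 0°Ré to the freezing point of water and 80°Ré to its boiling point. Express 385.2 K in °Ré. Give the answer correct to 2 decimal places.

89.64°Ré

First in Celsius: 385.2 - 273.15 = 112.0500°C.
Linearly onto the Réaumur scale: 0 + (112.0500 / 100) × (80 - 0) = 89.64°Ré.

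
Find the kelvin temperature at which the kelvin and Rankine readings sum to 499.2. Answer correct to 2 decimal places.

Let K be the kelvin reading. The Rankine reading is R = 1.8·K.
Require K + R = 499.2: (2.8)·K = 499.2.
K = (499.2) / (2.8) = 178.29.

178.29 K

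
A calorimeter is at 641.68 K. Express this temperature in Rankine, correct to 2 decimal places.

1155.02°R

In Celsius: 641.68 - 273.15 = 368.5300°C.
In Rankine: 368.5300 × 1.8 + 491.67 = 1155.02°R.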